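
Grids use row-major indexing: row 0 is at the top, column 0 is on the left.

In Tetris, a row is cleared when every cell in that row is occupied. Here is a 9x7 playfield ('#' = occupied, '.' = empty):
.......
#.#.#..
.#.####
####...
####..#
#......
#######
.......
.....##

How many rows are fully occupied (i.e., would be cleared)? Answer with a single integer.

Check each row:
  row 0: 7 empty cells -> not full
  row 1: 4 empty cells -> not full
  row 2: 2 empty cells -> not full
  row 3: 3 empty cells -> not full
  row 4: 2 empty cells -> not full
  row 5: 6 empty cells -> not full
  row 6: 0 empty cells -> FULL (clear)
  row 7: 7 empty cells -> not full
  row 8: 5 empty cells -> not full
Total rows cleared: 1

Answer: 1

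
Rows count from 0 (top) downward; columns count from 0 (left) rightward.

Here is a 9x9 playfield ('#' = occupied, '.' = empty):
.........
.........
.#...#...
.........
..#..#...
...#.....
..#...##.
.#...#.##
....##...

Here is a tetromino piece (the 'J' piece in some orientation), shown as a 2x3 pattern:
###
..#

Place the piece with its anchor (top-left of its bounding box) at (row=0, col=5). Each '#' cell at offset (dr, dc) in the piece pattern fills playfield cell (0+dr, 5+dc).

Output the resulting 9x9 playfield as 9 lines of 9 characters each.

Fill (0+0,5+0) = (0,5)
Fill (0+0,5+1) = (0,6)
Fill (0+0,5+2) = (0,7)
Fill (0+1,5+2) = (1,7)

Answer: .....###.
.......#.
.#...#...
.........
..#..#...
...#.....
..#...##.
.#...#.##
....##...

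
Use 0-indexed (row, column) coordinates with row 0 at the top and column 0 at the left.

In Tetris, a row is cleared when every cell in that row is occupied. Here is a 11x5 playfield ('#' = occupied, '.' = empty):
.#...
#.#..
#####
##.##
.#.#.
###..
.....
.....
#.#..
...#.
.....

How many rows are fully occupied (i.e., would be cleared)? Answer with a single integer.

Check each row:
  row 0: 4 empty cells -> not full
  row 1: 3 empty cells -> not full
  row 2: 0 empty cells -> FULL (clear)
  row 3: 1 empty cell -> not full
  row 4: 3 empty cells -> not full
  row 5: 2 empty cells -> not full
  row 6: 5 empty cells -> not full
  row 7: 5 empty cells -> not full
  row 8: 3 empty cells -> not full
  row 9: 4 empty cells -> not full
  row 10: 5 empty cells -> not full
Total rows cleared: 1

Answer: 1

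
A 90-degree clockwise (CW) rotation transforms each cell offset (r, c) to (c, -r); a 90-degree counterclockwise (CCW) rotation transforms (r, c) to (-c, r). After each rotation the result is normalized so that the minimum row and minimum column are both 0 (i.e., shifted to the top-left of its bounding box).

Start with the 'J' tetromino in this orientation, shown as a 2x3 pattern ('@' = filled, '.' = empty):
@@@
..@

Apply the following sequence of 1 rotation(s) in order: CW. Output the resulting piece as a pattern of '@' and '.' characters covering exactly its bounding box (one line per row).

Answer: .@
.@
@@

Derivation:
Start:
@@@
..@
After rotation 1 (CW):
.@
.@
@@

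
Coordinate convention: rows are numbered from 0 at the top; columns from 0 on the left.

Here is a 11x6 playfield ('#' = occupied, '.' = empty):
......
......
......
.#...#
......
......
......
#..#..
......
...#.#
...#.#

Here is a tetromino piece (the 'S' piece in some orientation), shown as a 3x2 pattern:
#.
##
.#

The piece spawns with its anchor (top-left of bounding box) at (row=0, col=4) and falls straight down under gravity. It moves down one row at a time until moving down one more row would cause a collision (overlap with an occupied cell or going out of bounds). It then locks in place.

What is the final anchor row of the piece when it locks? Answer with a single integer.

Spawn at (row=0, col=4). Try each row:
  row 0: fits
  row 1: blocked -> lock at row 0

Answer: 0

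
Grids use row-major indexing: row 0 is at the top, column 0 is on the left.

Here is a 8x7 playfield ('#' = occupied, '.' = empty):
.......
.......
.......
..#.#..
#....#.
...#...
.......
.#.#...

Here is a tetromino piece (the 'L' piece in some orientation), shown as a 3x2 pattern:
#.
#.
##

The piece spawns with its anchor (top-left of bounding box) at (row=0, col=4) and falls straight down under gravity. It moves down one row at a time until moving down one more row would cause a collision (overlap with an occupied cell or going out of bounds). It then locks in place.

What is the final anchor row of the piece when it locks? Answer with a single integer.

Answer: 0

Derivation:
Spawn at (row=0, col=4). Try each row:
  row 0: fits
  row 1: blocked -> lock at row 0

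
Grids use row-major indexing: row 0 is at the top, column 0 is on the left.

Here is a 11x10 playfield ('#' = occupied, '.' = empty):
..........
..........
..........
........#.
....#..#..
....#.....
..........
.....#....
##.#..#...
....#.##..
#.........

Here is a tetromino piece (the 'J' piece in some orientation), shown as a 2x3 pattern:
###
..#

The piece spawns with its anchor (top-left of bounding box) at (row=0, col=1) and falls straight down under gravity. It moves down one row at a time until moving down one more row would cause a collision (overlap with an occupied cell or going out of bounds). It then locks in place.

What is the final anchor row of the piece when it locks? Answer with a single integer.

Answer: 6

Derivation:
Spawn at (row=0, col=1). Try each row:
  row 0: fits
  row 1: fits
  row 2: fits
  row 3: fits
  row 4: fits
  row 5: fits
  row 6: fits
  row 7: blocked -> lock at row 6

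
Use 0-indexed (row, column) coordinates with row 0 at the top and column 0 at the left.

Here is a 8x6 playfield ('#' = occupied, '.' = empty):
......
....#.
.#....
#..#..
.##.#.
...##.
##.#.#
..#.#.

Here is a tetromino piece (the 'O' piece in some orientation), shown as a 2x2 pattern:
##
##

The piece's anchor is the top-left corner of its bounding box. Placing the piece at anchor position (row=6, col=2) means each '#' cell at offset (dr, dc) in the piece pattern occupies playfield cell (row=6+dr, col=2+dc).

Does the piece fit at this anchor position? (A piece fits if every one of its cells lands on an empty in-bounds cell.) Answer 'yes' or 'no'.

Check each piece cell at anchor (6, 2):
  offset (0,0) -> (6,2): empty -> OK
  offset (0,1) -> (6,3): occupied ('#') -> FAIL
  offset (1,0) -> (7,2): occupied ('#') -> FAIL
  offset (1,1) -> (7,3): empty -> OK
All cells valid: no

Answer: no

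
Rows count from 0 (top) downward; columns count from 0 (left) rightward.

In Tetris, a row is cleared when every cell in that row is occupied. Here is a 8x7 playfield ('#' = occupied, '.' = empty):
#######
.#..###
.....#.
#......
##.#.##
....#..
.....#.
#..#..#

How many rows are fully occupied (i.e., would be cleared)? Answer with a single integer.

Check each row:
  row 0: 0 empty cells -> FULL (clear)
  row 1: 3 empty cells -> not full
  row 2: 6 empty cells -> not full
  row 3: 6 empty cells -> not full
  row 4: 2 empty cells -> not full
  row 5: 6 empty cells -> not full
  row 6: 6 empty cells -> not full
  row 7: 4 empty cells -> not full
Total rows cleared: 1

Answer: 1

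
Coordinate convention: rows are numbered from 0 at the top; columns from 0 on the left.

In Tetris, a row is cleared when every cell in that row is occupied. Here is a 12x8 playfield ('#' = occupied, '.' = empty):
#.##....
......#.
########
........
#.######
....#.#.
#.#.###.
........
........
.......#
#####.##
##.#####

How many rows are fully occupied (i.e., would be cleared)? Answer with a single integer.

Check each row:
  row 0: 5 empty cells -> not full
  row 1: 7 empty cells -> not full
  row 2: 0 empty cells -> FULL (clear)
  row 3: 8 empty cells -> not full
  row 4: 1 empty cell -> not full
  row 5: 6 empty cells -> not full
  row 6: 3 empty cells -> not full
  row 7: 8 empty cells -> not full
  row 8: 8 empty cells -> not full
  row 9: 7 empty cells -> not full
  row 10: 1 empty cell -> not full
  row 11: 1 empty cell -> not full
Total rows cleared: 1

Answer: 1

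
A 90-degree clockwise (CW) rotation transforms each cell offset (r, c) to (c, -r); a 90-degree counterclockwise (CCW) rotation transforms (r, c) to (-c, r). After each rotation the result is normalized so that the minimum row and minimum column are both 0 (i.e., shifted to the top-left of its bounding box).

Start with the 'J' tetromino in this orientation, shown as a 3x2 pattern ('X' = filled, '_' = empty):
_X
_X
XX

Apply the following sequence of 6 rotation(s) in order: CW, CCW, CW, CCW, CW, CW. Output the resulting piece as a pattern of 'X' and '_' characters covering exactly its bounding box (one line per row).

Answer: XX
X_
X_

Derivation:
Start:
_X
_X
XX
After rotation 1 (CW):
X__
XXX
After rotation 2 (CCW):
_X
_X
XX
After rotation 3 (CW):
X__
XXX
After rotation 4 (CCW):
_X
_X
XX
After rotation 5 (CW):
X__
XXX
After rotation 6 (CW):
XX
X_
X_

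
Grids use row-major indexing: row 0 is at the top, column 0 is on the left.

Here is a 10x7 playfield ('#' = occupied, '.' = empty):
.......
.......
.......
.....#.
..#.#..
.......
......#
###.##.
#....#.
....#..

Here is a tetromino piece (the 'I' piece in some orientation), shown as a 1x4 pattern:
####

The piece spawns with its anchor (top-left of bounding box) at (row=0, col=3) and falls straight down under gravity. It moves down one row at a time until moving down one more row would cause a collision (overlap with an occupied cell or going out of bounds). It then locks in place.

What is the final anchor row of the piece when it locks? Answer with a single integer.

Answer: 2

Derivation:
Spawn at (row=0, col=3). Try each row:
  row 0: fits
  row 1: fits
  row 2: fits
  row 3: blocked -> lock at row 2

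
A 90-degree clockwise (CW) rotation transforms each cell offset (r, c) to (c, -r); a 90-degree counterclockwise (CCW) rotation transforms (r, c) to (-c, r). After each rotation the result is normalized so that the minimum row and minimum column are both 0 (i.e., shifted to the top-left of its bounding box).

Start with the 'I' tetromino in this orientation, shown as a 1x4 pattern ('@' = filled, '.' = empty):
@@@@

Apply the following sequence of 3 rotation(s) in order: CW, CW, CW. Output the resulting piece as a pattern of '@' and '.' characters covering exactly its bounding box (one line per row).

Answer: @
@
@
@

Derivation:
Start:
@@@@
After rotation 1 (CW):
@
@
@
@
After rotation 2 (CW):
@@@@
After rotation 3 (CW):
@
@
@
@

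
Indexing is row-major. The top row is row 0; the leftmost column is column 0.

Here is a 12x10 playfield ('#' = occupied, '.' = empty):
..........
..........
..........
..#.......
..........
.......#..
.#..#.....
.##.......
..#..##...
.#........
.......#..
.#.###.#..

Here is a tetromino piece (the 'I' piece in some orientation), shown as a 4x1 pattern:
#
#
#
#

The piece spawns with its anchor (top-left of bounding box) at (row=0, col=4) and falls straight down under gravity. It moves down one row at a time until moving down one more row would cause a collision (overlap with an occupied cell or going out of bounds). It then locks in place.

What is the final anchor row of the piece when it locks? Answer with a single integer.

Spawn at (row=0, col=4). Try each row:
  row 0: fits
  row 1: fits
  row 2: fits
  row 3: blocked -> lock at row 2

Answer: 2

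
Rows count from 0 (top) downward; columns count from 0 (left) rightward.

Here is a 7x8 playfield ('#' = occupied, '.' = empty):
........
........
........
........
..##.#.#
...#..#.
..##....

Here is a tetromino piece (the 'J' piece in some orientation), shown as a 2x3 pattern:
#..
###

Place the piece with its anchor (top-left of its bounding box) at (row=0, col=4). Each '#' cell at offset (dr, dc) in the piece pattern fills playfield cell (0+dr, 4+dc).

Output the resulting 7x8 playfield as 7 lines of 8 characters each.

Fill (0+0,4+0) = (0,4)
Fill (0+1,4+0) = (1,4)
Fill (0+1,4+1) = (1,5)
Fill (0+1,4+2) = (1,6)

Answer: ....#...
....###.
........
........
..##.#.#
...#..#.
..##....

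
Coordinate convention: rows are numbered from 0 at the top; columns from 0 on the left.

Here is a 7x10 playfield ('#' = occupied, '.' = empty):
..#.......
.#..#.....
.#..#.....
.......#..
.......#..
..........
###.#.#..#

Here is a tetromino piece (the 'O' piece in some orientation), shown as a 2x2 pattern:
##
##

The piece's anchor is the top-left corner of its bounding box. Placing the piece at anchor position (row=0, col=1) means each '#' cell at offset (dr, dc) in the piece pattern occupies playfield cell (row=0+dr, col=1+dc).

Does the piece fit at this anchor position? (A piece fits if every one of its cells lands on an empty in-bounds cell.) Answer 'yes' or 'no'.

Check each piece cell at anchor (0, 1):
  offset (0,0) -> (0,1): empty -> OK
  offset (0,1) -> (0,2): occupied ('#') -> FAIL
  offset (1,0) -> (1,1): occupied ('#') -> FAIL
  offset (1,1) -> (1,2): empty -> OK
All cells valid: no

Answer: no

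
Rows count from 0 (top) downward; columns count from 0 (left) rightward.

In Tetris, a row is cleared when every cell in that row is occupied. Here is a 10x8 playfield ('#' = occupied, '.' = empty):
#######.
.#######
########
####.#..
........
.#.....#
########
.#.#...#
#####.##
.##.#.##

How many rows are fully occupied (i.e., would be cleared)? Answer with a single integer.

Check each row:
  row 0: 1 empty cell -> not full
  row 1: 1 empty cell -> not full
  row 2: 0 empty cells -> FULL (clear)
  row 3: 3 empty cells -> not full
  row 4: 8 empty cells -> not full
  row 5: 6 empty cells -> not full
  row 6: 0 empty cells -> FULL (clear)
  row 7: 5 empty cells -> not full
  row 8: 1 empty cell -> not full
  row 9: 3 empty cells -> not full
Total rows cleared: 2

Answer: 2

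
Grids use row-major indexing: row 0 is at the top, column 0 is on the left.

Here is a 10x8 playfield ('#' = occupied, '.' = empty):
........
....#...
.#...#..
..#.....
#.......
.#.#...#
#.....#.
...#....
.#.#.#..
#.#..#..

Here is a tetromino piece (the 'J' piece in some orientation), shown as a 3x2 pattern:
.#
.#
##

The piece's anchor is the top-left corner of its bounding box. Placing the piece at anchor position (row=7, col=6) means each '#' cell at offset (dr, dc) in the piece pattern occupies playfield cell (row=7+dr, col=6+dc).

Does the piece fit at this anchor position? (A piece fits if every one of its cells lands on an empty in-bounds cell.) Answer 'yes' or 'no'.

Check each piece cell at anchor (7, 6):
  offset (0,1) -> (7,7): empty -> OK
  offset (1,1) -> (8,7): empty -> OK
  offset (2,0) -> (9,6): empty -> OK
  offset (2,1) -> (9,7): empty -> OK
All cells valid: yes

Answer: yes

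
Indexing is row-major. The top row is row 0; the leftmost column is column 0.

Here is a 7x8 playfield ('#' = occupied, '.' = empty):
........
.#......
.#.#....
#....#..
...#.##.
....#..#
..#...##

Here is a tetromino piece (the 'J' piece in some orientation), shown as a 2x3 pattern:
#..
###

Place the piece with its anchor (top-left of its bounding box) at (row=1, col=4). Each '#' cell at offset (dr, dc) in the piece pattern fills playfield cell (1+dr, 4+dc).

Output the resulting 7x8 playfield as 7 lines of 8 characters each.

Fill (1+0,4+0) = (1,4)
Fill (1+1,4+0) = (2,4)
Fill (1+1,4+1) = (2,5)
Fill (1+1,4+2) = (2,6)

Answer: ........
.#..#...
.#.####.
#....#..
...#.##.
....#..#
..#...##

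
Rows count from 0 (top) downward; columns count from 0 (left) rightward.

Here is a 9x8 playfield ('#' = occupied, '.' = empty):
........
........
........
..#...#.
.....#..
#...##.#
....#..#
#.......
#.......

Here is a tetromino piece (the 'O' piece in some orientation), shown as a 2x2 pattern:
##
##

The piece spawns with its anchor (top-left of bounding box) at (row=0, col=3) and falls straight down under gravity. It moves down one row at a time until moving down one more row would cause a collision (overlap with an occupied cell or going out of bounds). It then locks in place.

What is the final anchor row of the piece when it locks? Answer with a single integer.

Answer: 3

Derivation:
Spawn at (row=0, col=3). Try each row:
  row 0: fits
  row 1: fits
  row 2: fits
  row 3: fits
  row 4: blocked -> lock at row 3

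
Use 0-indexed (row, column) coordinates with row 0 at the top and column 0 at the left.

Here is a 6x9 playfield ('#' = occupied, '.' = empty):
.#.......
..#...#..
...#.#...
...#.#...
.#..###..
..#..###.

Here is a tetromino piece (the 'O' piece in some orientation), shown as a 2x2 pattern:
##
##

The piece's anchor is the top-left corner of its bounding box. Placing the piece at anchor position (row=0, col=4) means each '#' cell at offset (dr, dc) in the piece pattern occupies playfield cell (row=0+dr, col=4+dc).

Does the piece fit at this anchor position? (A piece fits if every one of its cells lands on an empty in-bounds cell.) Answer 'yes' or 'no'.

Check each piece cell at anchor (0, 4):
  offset (0,0) -> (0,4): empty -> OK
  offset (0,1) -> (0,5): empty -> OK
  offset (1,0) -> (1,4): empty -> OK
  offset (1,1) -> (1,5): empty -> OK
All cells valid: yes

Answer: yes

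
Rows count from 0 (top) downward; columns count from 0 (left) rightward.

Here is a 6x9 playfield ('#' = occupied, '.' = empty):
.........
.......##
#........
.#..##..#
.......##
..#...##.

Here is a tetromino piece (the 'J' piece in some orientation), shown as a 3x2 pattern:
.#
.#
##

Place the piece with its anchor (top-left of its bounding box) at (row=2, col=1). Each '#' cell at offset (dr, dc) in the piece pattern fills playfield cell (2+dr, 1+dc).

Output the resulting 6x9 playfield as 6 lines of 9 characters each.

Answer: .........
.......##
#.#......
.##.##..#
.##....##
..#...##.

Derivation:
Fill (2+0,1+1) = (2,2)
Fill (2+1,1+1) = (3,2)
Fill (2+2,1+0) = (4,1)
Fill (2+2,1+1) = (4,2)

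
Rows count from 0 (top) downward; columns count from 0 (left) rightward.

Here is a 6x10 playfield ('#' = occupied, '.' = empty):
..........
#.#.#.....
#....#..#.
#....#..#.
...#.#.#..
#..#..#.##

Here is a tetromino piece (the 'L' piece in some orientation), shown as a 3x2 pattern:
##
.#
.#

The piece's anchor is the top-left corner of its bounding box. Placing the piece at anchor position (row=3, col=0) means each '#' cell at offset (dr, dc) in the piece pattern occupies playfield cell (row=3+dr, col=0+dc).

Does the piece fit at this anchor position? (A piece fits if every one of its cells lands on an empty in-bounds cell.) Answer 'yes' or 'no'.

Answer: no

Derivation:
Check each piece cell at anchor (3, 0):
  offset (0,0) -> (3,0): occupied ('#') -> FAIL
  offset (0,1) -> (3,1): empty -> OK
  offset (1,1) -> (4,1): empty -> OK
  offset (2,1) -> (5,1): empty -> OK
All cells valid: no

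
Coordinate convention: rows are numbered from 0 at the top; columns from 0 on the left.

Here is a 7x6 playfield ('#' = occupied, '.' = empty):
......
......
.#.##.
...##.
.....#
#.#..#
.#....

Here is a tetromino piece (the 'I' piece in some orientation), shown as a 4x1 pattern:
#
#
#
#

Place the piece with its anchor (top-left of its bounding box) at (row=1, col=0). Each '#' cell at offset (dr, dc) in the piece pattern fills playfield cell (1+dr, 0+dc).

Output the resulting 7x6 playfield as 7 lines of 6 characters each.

Answer: ......
#.....
##.##.
#..##.
#....#
#.#..#
.#....

Derivation:
Fill (1+0,0+0) = (1,0)
Fill (1+1,0+0) = (2,0)
Fill (1+2,0+0) = (3,0)
Fill (1+3,0+0) = (4,0)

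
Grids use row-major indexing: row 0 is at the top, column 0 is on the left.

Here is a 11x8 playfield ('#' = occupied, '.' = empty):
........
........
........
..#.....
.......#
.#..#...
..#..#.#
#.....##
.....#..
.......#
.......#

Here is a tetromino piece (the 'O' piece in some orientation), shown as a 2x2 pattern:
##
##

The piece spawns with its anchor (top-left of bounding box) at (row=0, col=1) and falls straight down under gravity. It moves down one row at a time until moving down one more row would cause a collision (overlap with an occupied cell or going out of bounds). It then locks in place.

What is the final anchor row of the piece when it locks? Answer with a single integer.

Spawn at (row=0, col=1). Try each row:
  row 0: fits
  row 1: fits
  row 2: blocked -> lock at row 1

Answer: 1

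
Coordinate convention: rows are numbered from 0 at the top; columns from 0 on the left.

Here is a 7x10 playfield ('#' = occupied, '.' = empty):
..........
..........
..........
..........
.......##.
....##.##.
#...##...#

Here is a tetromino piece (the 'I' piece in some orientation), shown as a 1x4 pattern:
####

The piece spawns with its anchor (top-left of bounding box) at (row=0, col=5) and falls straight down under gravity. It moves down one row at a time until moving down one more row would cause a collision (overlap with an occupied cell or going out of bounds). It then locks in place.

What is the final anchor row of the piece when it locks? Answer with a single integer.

Spawn at (row=0, col=5). Try each row:
  row 0: fits
  row 1: fits
  row 2: fits
  row 3: fits
  row 4: blocked -> lock at row 3

Answer: 3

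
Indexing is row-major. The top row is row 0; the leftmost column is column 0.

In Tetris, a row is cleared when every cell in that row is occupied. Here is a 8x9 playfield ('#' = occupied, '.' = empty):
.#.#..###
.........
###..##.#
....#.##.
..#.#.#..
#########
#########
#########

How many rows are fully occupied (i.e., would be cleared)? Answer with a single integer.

Check each row:
  row 0: 4 empty cells -> not full
  row 1: 9 empty cells -> not full
  row 2: 3 empty cells -> not full
  row 3: 6 empty cells -> not full
  row 4: 6 empty cells -> not full
  row 5: 0 empty cells -> FULL (clear)
  row 6: 0 empty cells -> FULL (clear)
  row 7: 0 empty cells -> FULL (clear)
Total rows cleared: 3

Answer: 3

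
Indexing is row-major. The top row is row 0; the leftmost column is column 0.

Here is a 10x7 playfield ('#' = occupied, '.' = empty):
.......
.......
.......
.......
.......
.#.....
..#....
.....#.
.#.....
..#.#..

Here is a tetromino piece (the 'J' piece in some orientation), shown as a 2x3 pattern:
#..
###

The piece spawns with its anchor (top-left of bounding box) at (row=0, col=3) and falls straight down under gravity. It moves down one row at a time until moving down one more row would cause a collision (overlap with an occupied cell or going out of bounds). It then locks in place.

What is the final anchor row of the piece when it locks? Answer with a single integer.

Answer: 5

Derivation:
Spawn at (row=0, col=3). Try each row:
  row 0: fits
  row 1: fits
  row 2: fits
  row 3: fits
  row 4: fits
  row 5: fits
  row 6: blocked -> lock at row 5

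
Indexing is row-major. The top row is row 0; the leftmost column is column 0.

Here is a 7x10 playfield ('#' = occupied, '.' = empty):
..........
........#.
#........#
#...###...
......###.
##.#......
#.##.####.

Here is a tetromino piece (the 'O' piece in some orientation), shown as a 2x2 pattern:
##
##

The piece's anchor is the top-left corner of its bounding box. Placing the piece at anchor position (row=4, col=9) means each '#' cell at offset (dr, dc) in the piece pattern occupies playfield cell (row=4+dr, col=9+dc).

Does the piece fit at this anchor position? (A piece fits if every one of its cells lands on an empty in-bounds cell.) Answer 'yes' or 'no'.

Check each piece cell at anchor (4, 9):
  offset (0,0) -> (4,9): empty -> OK
  offset (0,1) -> (4,10): out of bounds -> FAIL
  offset (1,0) -> (5,9): empty -> OK
  offset (1,1) -> (5,10): out of bounds -> FAIL
All cells valid: no

Answer: no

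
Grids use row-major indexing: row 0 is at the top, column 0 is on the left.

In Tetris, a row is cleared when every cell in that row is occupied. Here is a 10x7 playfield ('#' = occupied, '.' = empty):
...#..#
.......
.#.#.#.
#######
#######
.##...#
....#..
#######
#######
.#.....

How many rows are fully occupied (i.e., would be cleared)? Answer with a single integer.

Check each row:
  row 0: 5 empty cells -> not full
  row 1: 7 empty cells -> not full
  row 2: 4 empty cells -> not full
  row 3: 0 empty cells -> FULL (clear)
  row 4: 0 empty cells -> FULL (clear)
  row 5: 4 empty cells -> not full
  row 6: 6 empty cells -> not full
  row 7: 0 empty cells -> FULL (clear)
  row 8: 0 empty cells -> FULL (clear)
  row 9: 6 empty cells -> not full
Total rows cleared: 4

Answer: 4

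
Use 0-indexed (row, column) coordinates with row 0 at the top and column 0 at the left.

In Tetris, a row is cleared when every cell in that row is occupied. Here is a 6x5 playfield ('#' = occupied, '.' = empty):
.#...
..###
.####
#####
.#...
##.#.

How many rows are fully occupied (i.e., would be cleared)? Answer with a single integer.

Answer: 1

Derivation:
Check each row:
  row 0: 4 empty cells -> not full
  row 1: 2 empty cells -> not full
  row 2: 1 empty cell -> not full
  row 3: 0 empty cells -> FULL (clear)
  row 4: 4 empty cells -> not full
  row 5: 2 empty cells -> not full
Total rows cleared: 1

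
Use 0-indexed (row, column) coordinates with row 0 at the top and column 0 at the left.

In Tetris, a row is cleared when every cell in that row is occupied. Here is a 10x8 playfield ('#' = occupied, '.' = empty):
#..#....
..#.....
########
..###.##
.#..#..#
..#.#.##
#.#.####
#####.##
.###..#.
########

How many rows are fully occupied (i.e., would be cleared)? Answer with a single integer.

Answer: 2

Derivation:
Check each row:
  row 0: 6 empty cells -> not full
  row 1: 7 empty cells -> not full
  row 2: 0 empty cells -> FULL (clear)
  row 3: 3 empty cells -> not full
  row 4: 5 empty cells -> not full
  row 5: 4 empty cells -> not full
  row 6: 2 empty cells -> not full
  row 7: 1 empty cell -> not full
  row 8: 4 empty cells -> not full
  row 9: 0 empty cells -> FULL (clear)
Total rows cleared: 2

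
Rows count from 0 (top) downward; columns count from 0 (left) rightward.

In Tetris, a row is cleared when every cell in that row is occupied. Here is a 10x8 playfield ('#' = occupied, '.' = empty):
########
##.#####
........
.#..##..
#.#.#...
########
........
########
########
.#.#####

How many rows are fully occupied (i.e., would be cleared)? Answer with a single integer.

Check each row:
  row 0: 0 empty cells -> FULL (clear)
  row 1: 1 empty cell -> not full
  row 2: 8 empty cells -> not full
  row 3: 5 empty cells -> not full
  row 4: 5 empty cells -> not full
  row 5: 0 empty cells -> FULL (clear)
  row 6: 8 empty cells -> not full
  row 7: 0 empty cells -> FULL (clear)
  row 8: 0 empty cells -> FULL (clear)
  row 9: 2 empty cells -> not full
Total rows cleared: 4

Answer: 4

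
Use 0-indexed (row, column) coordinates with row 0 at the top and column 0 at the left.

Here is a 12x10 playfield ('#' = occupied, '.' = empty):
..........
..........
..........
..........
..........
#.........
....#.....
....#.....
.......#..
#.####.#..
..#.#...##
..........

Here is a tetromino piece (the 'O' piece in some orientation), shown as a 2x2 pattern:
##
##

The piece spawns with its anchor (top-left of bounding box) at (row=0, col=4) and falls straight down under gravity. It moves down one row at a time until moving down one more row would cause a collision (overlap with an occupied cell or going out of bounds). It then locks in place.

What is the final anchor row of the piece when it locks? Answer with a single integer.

Spawn at (row=0, col=4). Try each row:
  row 0: fits
  row 1: fits
  row 2: fits
  row 3: fits
  row 4: fits
  row 5: blocked -> lock at row 4

Answer: 4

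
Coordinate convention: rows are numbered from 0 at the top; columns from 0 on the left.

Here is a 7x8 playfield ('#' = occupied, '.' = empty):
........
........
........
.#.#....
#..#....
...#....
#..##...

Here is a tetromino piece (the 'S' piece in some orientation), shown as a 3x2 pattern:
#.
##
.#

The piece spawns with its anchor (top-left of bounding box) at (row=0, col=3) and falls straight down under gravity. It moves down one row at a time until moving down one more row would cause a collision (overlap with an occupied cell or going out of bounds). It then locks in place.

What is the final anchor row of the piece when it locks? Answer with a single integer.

Spawn at (row=0, col=3). Try each row:
  row 0: fits
  row 1: fits
  row 2: blocked -> lock at row 1

Answer: 1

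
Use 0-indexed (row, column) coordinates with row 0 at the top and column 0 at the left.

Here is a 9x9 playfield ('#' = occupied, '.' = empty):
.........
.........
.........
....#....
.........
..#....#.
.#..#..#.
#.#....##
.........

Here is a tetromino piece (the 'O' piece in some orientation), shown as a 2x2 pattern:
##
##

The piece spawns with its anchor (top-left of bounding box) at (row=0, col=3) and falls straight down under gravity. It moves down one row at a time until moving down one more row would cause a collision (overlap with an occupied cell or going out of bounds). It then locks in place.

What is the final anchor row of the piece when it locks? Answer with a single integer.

Answer: 1

Derivation:
Spawn at (row=0, col=3). Try each row:
  row 0: fits
  row 1: fits
  row 2: blocked -> lock at row 1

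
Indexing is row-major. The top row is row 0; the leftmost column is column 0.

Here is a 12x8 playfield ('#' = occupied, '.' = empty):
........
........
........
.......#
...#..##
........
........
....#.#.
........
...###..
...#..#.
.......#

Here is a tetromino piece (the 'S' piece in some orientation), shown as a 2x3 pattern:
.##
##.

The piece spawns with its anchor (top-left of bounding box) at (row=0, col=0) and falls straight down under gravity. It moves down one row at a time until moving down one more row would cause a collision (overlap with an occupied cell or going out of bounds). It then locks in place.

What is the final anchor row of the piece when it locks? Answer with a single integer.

Answer: 10

Derivation:
Spawn at (row=0, col=0). Try each row:
  row 0: fits
  row 1: fits
  row 2: fits
  row 3: fits
  row 4: fits
  row 5: fits
  row 6: fits
  row 7: fits
  row 8: fits
  row 9: fits
  row 10: fits
  row 11: blocked -> lock at row 10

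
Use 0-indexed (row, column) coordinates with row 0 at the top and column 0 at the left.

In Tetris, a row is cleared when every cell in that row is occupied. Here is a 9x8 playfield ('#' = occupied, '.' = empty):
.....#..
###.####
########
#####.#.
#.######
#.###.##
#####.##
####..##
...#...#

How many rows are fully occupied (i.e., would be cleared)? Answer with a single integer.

Check each row:
  row 0: 7 empty cells -> not full
  row 1: 1 empty cell -> not full
  row 2: 0 empty cells -> FULL (clear)
  row 3: 2 empty cells -> not full
  row 4: 1 empty cell -> not full
  row 5: 2 empty cells -> not full
  row 6: 1 empty cell -> not full
  row 7: 2 empty cells -> not full
  row 8: 6 empty cells -> not full
Total rows cleared: 1

Answer: 1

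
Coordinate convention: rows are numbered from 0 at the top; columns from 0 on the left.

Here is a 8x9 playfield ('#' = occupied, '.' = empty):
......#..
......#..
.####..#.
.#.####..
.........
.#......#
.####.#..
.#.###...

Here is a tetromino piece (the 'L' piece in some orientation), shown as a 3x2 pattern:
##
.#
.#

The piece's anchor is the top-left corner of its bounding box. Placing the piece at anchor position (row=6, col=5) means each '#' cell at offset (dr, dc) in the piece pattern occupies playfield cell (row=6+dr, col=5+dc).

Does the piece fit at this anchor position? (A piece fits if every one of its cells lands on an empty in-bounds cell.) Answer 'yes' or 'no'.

Answer: no

Derivation:
Check each piece cell at anchor (6, 5):
  offset (0,0) -> (6,5): empty -> OK
  offset (0,1) -> (6,6): occupied ('#') -> FAIL
  offset (1,1) -> (7,6): empty -> OK
  offset (2,1) -> (8,6): out of bounds -> FAIL
All cells valid: no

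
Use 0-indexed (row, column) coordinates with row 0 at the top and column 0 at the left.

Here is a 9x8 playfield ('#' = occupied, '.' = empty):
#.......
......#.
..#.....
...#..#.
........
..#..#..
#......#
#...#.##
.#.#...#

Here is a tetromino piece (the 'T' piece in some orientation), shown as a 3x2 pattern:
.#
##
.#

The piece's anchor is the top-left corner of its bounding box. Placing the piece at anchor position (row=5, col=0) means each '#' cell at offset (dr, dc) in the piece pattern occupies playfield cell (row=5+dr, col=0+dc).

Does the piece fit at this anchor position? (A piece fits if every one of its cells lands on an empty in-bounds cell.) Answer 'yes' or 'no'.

Check each piece cell at anchor (5, 0):
  offset (0,1) -> (5,1): empty -> OK
  offset (1,0) -> (6,0): occupied ('#') -> FAIL
  offset (1,1) -> (6,1): empty -> OK
  offset (2,1) -> (7,1): empty -> OK
All cells valid: no

Answer: no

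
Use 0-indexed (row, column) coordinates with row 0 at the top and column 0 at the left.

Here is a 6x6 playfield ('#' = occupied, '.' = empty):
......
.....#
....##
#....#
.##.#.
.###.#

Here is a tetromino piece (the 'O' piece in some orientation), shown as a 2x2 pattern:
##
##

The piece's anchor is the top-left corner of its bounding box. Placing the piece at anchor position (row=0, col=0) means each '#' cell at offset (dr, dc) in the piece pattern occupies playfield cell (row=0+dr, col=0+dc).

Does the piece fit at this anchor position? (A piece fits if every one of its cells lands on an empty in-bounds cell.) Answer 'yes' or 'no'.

Check each piece cell at anchor (0, 0):
  offset (0,0) -> (0,0): empty -> OK
  offset (0,1) -> (0,1): empty -> OK
  offset (1,0) -> (1,0): empty -> OK
  offset (1,1) -> (1,1): empty -> OK
All cells valid: yes

Answer: yes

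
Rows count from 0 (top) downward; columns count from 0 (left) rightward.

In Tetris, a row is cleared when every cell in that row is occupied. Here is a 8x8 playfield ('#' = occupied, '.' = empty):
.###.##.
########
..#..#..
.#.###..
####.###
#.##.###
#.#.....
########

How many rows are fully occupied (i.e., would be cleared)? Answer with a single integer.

Check each row:
  row 0: 3 empty cells -> not full
  row 1: 0 empty cells -> FULL (clear)
  row 2: 6 empty cells -> not full
  row 3: 4 empty cells -> not full
  row 4: 1 empty cell -> not full
  row 5: 2 empty cells -> not full
  row 6: 6 empty cells -> not full
  row 7: 0 empty cells -> FULL (clear)
Total rows cleared: 2

Answer: 2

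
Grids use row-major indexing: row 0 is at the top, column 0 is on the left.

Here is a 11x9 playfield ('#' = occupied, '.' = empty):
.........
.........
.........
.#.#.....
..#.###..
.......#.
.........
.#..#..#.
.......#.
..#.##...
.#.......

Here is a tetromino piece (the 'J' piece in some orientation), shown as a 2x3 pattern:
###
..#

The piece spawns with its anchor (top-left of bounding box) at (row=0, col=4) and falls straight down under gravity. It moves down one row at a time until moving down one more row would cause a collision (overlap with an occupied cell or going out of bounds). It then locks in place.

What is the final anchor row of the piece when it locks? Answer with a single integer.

Spawn at (row=0, col=4). Try each row:
  row 0: fits
  row 1: fits
  row 2: fits
  row 3: blocked -> lock at row 2

Answer: 2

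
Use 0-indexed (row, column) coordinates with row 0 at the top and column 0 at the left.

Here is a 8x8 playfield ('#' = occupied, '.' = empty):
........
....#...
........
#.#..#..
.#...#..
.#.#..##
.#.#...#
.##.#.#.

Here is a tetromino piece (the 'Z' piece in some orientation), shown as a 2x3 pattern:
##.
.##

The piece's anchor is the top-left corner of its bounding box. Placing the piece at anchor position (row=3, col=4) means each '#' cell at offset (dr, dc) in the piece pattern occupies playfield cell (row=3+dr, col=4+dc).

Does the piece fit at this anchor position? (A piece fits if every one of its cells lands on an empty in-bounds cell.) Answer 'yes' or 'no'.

Answer: no

Derivation:
Check each piece cell at anchor (3, 4):
  offset (0,0) -> (3,4): empty -> OK
  offset (0,1) -> (3,5): occupied ('#') -> FAIL
  offset (1,1) -> (4,5): occupied ('#') -> FAIL
  offset (1,2) -> (4,6): empty -> OK
All cells valid: no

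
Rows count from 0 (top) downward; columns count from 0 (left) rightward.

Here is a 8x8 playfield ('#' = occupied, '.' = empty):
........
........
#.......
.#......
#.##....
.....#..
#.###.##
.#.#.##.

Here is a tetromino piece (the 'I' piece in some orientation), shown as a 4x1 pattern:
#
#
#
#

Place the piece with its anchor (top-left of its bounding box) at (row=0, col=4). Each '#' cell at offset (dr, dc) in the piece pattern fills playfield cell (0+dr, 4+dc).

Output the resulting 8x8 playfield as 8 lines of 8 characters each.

Fill (0+0,4+0) = (0,4)
Fill (0+1,4+0) = (1,4)
Fill (0+2,4+0) = (2,4)
Fill (0+3,4+0) = (3,4)

Answer: ....#...
....#...
#...#...
.#..#...
#.##....
.....#..
#.###.##
.#.#.##.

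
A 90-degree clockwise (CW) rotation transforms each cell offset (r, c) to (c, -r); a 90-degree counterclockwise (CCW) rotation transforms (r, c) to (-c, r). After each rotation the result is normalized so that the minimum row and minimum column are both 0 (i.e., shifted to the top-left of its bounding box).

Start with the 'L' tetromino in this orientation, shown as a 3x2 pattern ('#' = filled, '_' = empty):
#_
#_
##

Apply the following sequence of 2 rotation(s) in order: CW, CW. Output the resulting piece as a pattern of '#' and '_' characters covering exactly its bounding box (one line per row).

Answer: ##
_#
_#

Derivation:
Start:
#_
#_
##
After rotation 1 (CW):
###
#__
After rotation 2 (CW):
##
_#
_#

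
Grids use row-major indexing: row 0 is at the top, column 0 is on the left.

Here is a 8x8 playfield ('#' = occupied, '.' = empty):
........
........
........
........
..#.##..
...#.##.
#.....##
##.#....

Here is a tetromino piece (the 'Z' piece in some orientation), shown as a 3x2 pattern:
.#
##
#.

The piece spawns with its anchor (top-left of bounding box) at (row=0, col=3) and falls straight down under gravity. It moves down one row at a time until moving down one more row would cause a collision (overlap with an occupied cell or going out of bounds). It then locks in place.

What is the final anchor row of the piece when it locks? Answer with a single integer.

Answer: 2

Derivation:
Spawn at (row=0, col=3). Try each row:
  row 0: fits
  row 1: fits
  row 2: fits
  row 3: blocked -> lock at row 2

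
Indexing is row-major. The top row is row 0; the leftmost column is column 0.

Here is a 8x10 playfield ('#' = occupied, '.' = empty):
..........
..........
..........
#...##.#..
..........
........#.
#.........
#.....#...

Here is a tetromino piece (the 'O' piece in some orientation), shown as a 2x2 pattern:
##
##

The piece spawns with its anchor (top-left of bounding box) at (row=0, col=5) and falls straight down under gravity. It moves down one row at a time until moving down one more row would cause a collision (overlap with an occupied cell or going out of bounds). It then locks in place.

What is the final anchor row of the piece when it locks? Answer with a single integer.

Spawn at (row=0, col=5). Try each row:
  row 0: fits
  row 1: fits
  row 2: blocked -> lock at row 1

Answer: 1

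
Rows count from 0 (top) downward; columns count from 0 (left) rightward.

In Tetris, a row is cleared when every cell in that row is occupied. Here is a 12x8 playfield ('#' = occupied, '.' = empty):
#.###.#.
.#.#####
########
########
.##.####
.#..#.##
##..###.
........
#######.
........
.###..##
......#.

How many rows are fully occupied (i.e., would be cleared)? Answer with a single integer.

Answer: 2

Derivation:
Check each row:
  row 0: 3 empty cells -> not full
  row 1: 2 empty cells -> not full
  row 2: 0 empty cells -> FULL (clear)
  row 3: 0 empty cells -> FULL (clear)
  row 4: 2 empty cells -> not full
  row 5: 4 empty cells -> not full
  row 6: 3 empty cells -> not full
  row 7: 8 empty cells -> not full
  row 8: 1 empty cell -> not full
  row 9: 8 empty cells -> not full
  row 10: 3 empty cells -> not full
  row 11: 7 empty cells -> not full
Total rows cleared: 2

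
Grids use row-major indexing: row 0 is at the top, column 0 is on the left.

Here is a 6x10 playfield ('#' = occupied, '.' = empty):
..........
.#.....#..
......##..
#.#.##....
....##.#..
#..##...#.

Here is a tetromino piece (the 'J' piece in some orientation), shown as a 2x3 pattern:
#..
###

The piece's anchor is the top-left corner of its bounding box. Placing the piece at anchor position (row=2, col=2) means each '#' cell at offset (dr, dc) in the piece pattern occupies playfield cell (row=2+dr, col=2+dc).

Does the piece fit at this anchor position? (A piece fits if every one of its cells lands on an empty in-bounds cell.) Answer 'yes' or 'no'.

Check each piece cell at anchor (2, 2):
  offset (0,0) -> (2,2): empty -> OK
  offset (1,0) -> (3,2): occupied ('#') -> FAIL
  offset (1,1) -> (3,3): empty -> OK
  offset (1,2) -> (3,4): occupied ('#') -> FAIL
All cells valid: no

Answer: no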